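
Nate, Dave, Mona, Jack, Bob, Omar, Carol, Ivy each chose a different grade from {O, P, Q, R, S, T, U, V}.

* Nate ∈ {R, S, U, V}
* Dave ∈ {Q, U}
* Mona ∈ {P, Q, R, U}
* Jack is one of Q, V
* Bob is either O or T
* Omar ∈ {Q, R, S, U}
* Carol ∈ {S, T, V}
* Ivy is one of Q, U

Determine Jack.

The 8 variables together cover exactly {O, P, Q, R, S, T, U, V} — 8 values for 8 variables — and O appears only in Bob's list, so Bob = O.
Among the 7 still-open variables, P fits only Mona (and all 7 values in {P, Q, R, S, T, U, V} must be used), so Mona = P.
The 6 still-open variables together cover exactly {Q, R, S, T, U, V} — 6 values for 6 variables — and T appears only in Carol's list, so Carol = T.
Dave and Ivy share exactly the 2 values {Q, U}; by pigeonhole those values go to them, so strike Q, U from Nate, Jack, Omar.
So Jack = V.

V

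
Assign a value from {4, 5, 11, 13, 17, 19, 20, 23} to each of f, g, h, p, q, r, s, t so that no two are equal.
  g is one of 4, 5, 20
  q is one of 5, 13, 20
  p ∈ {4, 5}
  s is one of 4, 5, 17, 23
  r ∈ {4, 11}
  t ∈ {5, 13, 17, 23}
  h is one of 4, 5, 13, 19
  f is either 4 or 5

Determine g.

20

The 8 variables together cover exactly {4, 5, 11, 13, 17, 19, 20, 23} — 8 values for 8 variables — and 11 appears only in r's list, so r = 11.
The 7 still-open variables together cover exactly {4, 5, 13, 17, 19, 20, 23} — 7 values for 7 variables — and 19 appears only in h's list, so h = 19.
f and p share exactly the 2 values {4, 5}; by pigeonhole those values go to them, so strike 4, 5 from g, q, s, t.
So g = 20.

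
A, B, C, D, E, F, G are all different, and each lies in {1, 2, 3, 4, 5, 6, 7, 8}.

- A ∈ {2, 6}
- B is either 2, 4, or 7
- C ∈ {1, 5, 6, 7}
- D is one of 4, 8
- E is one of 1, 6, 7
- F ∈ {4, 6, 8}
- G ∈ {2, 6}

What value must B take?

7

The 7 variables draw from only 7 values {1, 2, 4, 5, 6, 7, 8}, so each is used; only C can be 5, hence C = 5.
Among the 6 still-open variables, 1 fits only E (and all 6 values in {1, 2, 4, 6, 7, 8} must be used), so E = 1.
The 5 still-open variables together cover exactly {2, 4, 6, 7, 8} — 5 values for 5 variables — and 7 appears only in B's list, so B = 7.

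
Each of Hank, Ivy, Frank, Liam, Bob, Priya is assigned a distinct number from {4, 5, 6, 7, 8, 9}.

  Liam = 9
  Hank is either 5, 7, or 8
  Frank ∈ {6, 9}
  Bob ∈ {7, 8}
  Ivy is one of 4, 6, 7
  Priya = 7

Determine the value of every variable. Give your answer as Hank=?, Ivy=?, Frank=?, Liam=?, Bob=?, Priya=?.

Liam has just one choice, so Liam = 9. Strike 9 from Frank.
That leaves Priya = 7. So Hank, Ivy, Bob can't be 7.
Frank must be 6 (only option left). Eliminate 6 elsewhere: Ivy.
Bob's domain is down to {8}, so Bob = 8. So Hank can't be 8.
Hank has just one choice, so Hank = 5.
Ivy must be 4 (only option left).

Hank=5, Ivy=4, Frank=6, Liam=9, Bob=8, Priya=7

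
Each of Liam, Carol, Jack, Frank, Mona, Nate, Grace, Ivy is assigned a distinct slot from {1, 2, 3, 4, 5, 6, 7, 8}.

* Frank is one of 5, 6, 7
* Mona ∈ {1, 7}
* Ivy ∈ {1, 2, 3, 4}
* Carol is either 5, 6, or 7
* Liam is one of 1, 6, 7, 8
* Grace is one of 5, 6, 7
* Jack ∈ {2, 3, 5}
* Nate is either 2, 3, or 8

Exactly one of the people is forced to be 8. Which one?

Liam

The 8 variables together cover exactly {1, 2, 3, 4, 5, 6, 7, 8} — 8 values for 8 variables — and 4 appears only in Ivy's list, so Ivy = 4.
The 3 variables Carol, Frank, Grace are confined to {5, 6, 7}, which locks those values in; drop them from Liam, Jack, Mona.
That leaves Mona = 1. Eliminate 1 elsewhere: Liam.
So 8 goes to Liam.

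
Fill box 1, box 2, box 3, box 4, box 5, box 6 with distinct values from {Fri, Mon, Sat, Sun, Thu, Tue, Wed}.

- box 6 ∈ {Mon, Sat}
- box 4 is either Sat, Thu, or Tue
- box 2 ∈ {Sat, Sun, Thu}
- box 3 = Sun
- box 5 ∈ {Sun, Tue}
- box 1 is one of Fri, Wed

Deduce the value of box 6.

box 3's domain is down to {Sun}, so box 3 = Sun. So box 2, box 5 can't be Sun.
box 5 must be Tue (only option left). So box 4 can't be Tue.
box 2 and box 4 share exactly the 2 values {Sat, Thu}; by pigeonhole those values go to them, so strike Sat, Thu from box 6.
So box 6 = Mon.

Mon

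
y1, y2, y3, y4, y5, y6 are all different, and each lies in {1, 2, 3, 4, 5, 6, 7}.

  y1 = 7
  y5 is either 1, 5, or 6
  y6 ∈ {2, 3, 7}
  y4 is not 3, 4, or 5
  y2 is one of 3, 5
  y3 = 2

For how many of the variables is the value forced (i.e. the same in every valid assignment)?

4

y1 must be 7 (only option left). Eliminate 7 elsewhere: y4, y6.
That leaves y3 = 2. Eliminate 2 elsewhere: y4, y6.
That leaves y6 = 3. Strike 3 from y2.
That leaves y2 = 5. Eliminate 5 elsewhere: y5.
Determined: y1=7, y2=5, y3=2, y6=3. The other variables each still have more than one consistent value. That makes 4.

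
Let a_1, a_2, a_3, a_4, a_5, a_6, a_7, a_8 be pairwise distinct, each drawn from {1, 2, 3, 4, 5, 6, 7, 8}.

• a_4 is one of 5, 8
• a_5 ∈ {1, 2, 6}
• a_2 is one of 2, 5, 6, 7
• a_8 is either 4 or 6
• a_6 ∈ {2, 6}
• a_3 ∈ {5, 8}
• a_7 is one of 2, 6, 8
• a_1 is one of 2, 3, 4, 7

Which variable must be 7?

a_2

The 8 variables together cover exactly {1, 2, 3, 4, 5, 6, 7, 8} — 8 values for 8 variables — and 1 appears only in a_5's list, so a_5 = 1.
Among the 7 still-open variables, 3 fits only a_1 (and all 7 values in {2, 3, 4, 5, 6, 7, 8} must be used), so a_1 = 3.
The 6 still-open variables together cover exactly {2, 4, 5, 6, 7, 8} — 6 values for 6 variables — and 4 appears only in a_8's list, so a_8 = 4.
The 5 still-open variables draw from only 5 values {2, 5, 6, 7, 8}, so each is used; only a_2 can be 7, hence a_2 = 7.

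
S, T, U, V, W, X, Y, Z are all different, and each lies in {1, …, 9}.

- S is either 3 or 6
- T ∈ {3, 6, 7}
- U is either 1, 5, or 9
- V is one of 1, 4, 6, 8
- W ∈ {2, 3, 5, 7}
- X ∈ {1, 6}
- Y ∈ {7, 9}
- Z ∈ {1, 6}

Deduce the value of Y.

9

X and Z between them cover only {1, 6} — a naked pair. Remove those values from S, T, U, V.
S's domain is down to {3}, so S = 3. Strike 3 from T, W.
That leaves T = 7. Eliminate 7 elsewhere: W, Y.
So Y = 9.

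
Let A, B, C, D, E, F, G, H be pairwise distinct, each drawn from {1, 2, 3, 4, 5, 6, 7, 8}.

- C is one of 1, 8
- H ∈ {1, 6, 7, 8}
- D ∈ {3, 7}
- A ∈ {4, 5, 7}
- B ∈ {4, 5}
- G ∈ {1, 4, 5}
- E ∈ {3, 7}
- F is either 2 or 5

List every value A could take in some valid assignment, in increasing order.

The 8 variables together cover exactly {1, 2, 3, 4, 5, 6, 7, 8} — 8 values for 8 variables — and 2 appears only in F's list, so F = 2.
The 7 still-open variables together cover exactly {1, 3, 4, 5, 6, 7, 8} — 7 values for 7 variables — and 6 appears only in H's list, so H = 6.
The 6 still-open variables together cover exactly {1, 3, 4, 5, 7, 8} — 6 values for 6 variables — and 8 appears only in C's list, so C = 8.
The 5 still-open variables together cover exactly {1, 3, 4, 5, 7} — 5 values for 5 variables — and 1 appears only in G's list, so G = 1.
D and E share exactly the 2 values {3, 7}; by pigeonhole those values go to them, so strike 3, 7 from A.
No further eliminations apply; A can still be any of 4, 5.

4, 5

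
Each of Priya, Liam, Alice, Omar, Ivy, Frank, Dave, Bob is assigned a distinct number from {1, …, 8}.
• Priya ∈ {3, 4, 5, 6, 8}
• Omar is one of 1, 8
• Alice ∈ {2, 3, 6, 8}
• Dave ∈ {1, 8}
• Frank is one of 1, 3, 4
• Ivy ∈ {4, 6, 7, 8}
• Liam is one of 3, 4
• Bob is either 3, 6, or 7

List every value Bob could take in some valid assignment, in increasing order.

6, 7

The 8 variables draw from only 8 values {1, 2, 3, 4, 5, 6, 7, 8}, so each is used; only Alice can be 2, hence Alice = 2.
The 7 still-open variables together cover exactly {1, 3, 4, 5, 6, 7, 8} — 7 values for 7 variables — and 5 appears only in Priya's list, so Priya = 5.
Omar and Dave share exactly the 2 values {1, 8}; by pigeonhole those values go to them, so strike 1, 8 from Ivy, Frank.
Liam and Frank share exactly the 2 values {3, 4}; by pigeonhole those values go to them, so strike 3, 4 from Ivy, Bob.
No further eliminations apply; Bob can still be any of 6, 7.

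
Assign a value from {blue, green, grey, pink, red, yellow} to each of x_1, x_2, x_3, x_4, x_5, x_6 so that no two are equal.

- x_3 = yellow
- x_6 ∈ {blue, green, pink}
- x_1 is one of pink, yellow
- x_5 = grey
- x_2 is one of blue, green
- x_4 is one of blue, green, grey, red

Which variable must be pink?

x_1

x_3's domain is down to {yellow}, so x_3 = yellow. Strike yellow from x_1.
So pink goes to x_1.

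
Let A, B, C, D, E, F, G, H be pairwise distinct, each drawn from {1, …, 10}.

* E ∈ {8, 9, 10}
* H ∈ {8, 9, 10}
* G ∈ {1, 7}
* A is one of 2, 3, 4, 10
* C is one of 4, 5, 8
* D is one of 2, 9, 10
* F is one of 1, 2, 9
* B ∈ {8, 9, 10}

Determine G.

7

The 3 variables B, E, H are confined to {8, 9, 10}, which locks those values in; drop them from A, C, D, F.
That leaves D = 2. Remove 2 from A, F.
F must be 1 (only option left). So G can't be 1.
So G = 7.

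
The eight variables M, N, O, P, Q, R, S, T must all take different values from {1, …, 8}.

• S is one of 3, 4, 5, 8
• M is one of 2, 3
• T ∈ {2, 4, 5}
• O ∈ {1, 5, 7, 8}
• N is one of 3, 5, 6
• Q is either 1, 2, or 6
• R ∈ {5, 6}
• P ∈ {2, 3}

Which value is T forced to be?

4

The 8 variables together cover exactly {1, 2, 3, 4, 5, 6, 7, 8} — 8 values for 8 variables — and 7 appears only in O's list, so O = 7.
The 7 still-open variables together cover exactly {1, 2, 3, 4, 5, 6, 8} — 7 values for 7 variables — and 1 appears only in Q's list, so Q = 1.
The 6 still-open variables together cover exactly {2, 3, 4, 5, 6, 8} — 6 values for 6 variables — and 8 appears only in S's list, so S = 8.
Among the 5 still-open variables, 4 fits only T (and all 5 values in {2, 3, 4, 5, 6} must be used), so T = 4.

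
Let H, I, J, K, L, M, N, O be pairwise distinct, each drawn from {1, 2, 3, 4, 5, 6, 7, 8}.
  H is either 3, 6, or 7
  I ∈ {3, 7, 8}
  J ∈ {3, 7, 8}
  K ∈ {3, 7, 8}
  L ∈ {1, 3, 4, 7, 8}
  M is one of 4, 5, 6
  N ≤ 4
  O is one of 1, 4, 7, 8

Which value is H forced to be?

The 8 variables draw from only 8 values {1, 2, 3, 4, 5, 6, 7, 8}, so each is used; only N can be 2, hence N = 2.
Among the 7 still-open variables, 5 fits only M (and all 7 values in {1, 3, 4, 5, 6, 7, 8} must be used), so M = 5.
The 6 still-open variables together cover exactly {1, 3, 4, 6, 7, 8} — 6 values for 6 variables — and 6 appears only in H's list, so H = 6.

6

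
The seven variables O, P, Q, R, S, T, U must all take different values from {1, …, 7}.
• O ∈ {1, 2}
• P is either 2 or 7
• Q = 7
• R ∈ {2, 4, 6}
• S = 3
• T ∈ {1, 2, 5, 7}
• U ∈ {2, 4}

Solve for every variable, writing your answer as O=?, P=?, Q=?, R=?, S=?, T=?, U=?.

O=1, P=2, Q=7, R=6, S=3, T=5, U=4

Q's domain is down to {7}, so Q = 7. So P, T can't be 7.
S's domain is down to {3}, so S = 3.
P's domain is down to {2}, so P = 2. Strike 2 from O, R, T, U.
That leaves U = 4. Eliminate 4 elsewhere: R.
O's domain is down to {1}, so O = 1. Strike 1 from T.
R has just one choice, so R = 6.
T's domain is down to {5}, so T = 5.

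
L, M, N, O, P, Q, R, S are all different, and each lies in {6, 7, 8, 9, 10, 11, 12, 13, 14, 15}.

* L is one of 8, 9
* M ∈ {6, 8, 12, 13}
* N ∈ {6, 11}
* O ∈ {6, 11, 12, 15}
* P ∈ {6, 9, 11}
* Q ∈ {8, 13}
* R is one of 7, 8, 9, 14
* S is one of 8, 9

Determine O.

L and S share exactly the 2 values {8, 9}; by pigeonhole those values go to them, so strike 8, 9 from M, P, Q, R.
Q has just one choice, so Q = 13. Strike 13 from M.
N and P share exactly the 2 values {6, 11}; by pigeonhole those values go to them, so strike 6, 11 from M, O.
M's domain is down to {12}, so M = 12. Strike 12 from O.
So O = 15.

15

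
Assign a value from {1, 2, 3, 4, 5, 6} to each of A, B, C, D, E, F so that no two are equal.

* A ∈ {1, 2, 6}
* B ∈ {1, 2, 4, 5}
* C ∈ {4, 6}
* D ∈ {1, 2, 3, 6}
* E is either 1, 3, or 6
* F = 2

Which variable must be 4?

C

F must be 2 (only option left). Eliminate 2 elsewhere: A, B, D.
The 5 still-open variables draw from only 5 values {1, 3, 4, 5, 6}, so each is used; only B can be 5, hence B = 5.
Among the 4 still-open variables, 4 fits only C (and all 4 values in {1, 3, 4, 6} must be used), so C = 4.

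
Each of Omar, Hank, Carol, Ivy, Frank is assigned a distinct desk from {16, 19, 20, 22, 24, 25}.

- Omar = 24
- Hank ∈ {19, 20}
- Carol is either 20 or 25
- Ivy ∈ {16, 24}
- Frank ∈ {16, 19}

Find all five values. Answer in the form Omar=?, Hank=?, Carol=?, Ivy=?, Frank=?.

Omar has just one choice, so Omar = 24. Eliminate 24 elsewhere: Ivy.
That leaves Ivy = 16. Eliminate 16 elsewhere: Frank.
That leaves Frank = 19. So Hank can't be 19.
That leaves Hank = 20. So Carol can't be 20.
Carol's domain is down to {25}, so Carol = 25.

Omar=24, Hank=20, Carol=25, Ivy=16, Frank=19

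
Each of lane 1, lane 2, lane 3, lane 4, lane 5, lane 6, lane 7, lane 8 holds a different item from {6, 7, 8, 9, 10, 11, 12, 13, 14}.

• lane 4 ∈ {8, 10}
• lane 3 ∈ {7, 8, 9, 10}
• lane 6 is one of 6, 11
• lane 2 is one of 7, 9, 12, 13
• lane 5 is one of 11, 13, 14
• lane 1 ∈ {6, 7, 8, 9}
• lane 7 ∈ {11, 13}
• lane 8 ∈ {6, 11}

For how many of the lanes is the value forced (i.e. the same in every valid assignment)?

2

lane 6 and lane 8 between them cover only {6, 11} — a naked pair. Remove those values from lane 1, lane 5, lane 7.
lane 7's domain is down to {13}, so lane 7 = 13. Strike 13 from lane 2, lane 5.
That leaves lane 5 = 14.
Determined: lane 5=14, lane 7=13. The other lanes each still have more than one consistent value. That makes 2.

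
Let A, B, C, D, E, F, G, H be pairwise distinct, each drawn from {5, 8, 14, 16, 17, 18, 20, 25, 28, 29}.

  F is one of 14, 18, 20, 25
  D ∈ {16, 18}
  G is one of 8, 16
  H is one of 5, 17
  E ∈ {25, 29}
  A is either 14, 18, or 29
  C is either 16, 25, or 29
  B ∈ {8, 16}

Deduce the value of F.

20

B and G share exactly the 2 values {8, 16}; by pigeonhole those values go to them, so strike 8, 16 from C, D.
D has just one choice, so D = 18. Remove 18 from A, F.
The 2 variables C and E are confined to {25, 29}, which locks those values in; drop them from A, F.
A must be 14 (only option left). Remove 14 from F.
So F = 20.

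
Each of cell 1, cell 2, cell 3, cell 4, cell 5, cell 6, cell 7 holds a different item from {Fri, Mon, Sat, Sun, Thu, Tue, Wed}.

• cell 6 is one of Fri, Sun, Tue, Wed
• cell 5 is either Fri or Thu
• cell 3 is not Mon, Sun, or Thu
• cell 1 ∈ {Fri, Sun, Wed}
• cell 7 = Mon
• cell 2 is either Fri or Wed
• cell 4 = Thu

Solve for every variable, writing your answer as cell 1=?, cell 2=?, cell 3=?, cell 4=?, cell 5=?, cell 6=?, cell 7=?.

cell 1=Sun, cell 2=Wed, cell 3=Sat, cell 4=Thu, cell 5=Fri, cell 6=Tue, cell 7=Mon

cell 4 has just one choice, so cell 4 = Thu. Eliminate Thu elsewhere: cell 5.
That leaves cell 5 = Fri. So cell 1, cell 2, cell 3, cell 6 can't be Fri.
That leaves cell 7 = Mon.
cell 2 must be Wed (only option left). Remove Wed from cell 1, cell 3, cell 6.
cell 1's domain is down to {Sun}, so cell 1 = Sun. Remove Sun from cell 6.
That leaves cell 6 = Tue. So cell 3 can't be Tue.
cell 3's domain is down to {Sat}, so cell 3 = Sat.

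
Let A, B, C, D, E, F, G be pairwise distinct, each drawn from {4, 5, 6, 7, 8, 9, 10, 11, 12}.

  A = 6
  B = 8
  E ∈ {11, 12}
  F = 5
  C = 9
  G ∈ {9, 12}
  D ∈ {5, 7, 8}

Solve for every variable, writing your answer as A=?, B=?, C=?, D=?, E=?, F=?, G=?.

A=6, B=8, C=9, D=7, E=11, F=5, G=12

A has just one choice, so A = 6.
That leaves B = 8. Strike 8 from D.
That leaves C = 9. Eliminate 9 elsewhere: G.
F must be 5 (only option left). So D can't be 5.
G's domain is down to {12}, so G = 12. Strike 12 from E.
D has just one choice, so D = 7.
That leaves E = 11.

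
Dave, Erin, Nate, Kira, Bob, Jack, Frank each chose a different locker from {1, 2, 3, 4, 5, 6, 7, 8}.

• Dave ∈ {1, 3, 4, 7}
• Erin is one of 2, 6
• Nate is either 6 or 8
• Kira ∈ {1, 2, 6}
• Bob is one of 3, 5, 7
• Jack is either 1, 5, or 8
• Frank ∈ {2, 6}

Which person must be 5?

Erin and Frank share exactly the 2 values {2, 6}; by pigeonhole those values go to them, so strike 2, 6 from Nate, Kira.
Nate has just one choice, so Nate = 8. Eliminate 8 elsewhere: Jack.
Kira must be 1 (only option left). Remove 1 from Dave, Jack.
So 5 goes to Jack.

Jack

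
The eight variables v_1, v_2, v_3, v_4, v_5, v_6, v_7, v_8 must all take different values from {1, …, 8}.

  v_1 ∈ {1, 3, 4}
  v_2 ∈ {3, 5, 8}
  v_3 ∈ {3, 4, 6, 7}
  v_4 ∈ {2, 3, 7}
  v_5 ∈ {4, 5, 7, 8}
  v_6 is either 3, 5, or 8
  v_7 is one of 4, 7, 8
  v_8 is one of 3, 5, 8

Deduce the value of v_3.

The 8 variables together cover exactly {1, 2, 3, 4, 5, 6, 7, 8} — 8 values for 8 variables — and 1 appears only in v_1's list, so v_1 = 1.
Among the 7 still-open variables, 2 fits only v_4 (and all 7 values in {2, 3, 4, 5, 6, 7, 8} must be used), so v_4 = 2.
The 6 still-open variables together cover exactly {3, 4, 5, 6, 7, 8} — 6 values for 6 variables — and 6 appears only in v_3's list, so v_3 = 6.

6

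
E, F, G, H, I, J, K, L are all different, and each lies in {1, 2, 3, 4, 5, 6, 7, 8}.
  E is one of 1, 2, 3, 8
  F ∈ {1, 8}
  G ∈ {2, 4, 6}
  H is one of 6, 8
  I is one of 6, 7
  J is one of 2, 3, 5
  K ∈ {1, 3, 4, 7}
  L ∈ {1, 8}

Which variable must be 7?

Among the 8 variables, 5 fits only J (and all 8 values in {1, 2, 3, 4, 5, 6, 7, 8} must be used), so J = 5.
The 2 variables F and L are confined to {1, 8}, which locks those values in; drop them from E, H, K.
H's domain is down to {6}, so H = 6. Eliminate 6 elsewhere: G, I.
So 7 goes to I.

I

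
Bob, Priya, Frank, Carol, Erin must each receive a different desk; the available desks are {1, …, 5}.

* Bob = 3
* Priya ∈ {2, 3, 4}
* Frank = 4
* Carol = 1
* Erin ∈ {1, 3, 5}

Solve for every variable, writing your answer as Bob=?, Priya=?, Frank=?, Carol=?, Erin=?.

Bob=3, Priya=2, Frank=4, Carol=1, Erin=5

Bob must be 3 (only option left). Remove 3 from Priya, Erin.
That leaves Frank = 4. Remove 4 from Priya.
Carol's domain is down to {1}, so Carol = 1. Remove 1 from Erin.
Erin must be 5 (only option left).
Priya's domain is down to {2}, so Priya = 2.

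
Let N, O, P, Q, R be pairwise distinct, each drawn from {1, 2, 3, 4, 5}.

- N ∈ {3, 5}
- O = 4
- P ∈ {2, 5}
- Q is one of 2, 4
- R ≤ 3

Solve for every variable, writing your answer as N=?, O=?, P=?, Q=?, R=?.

N=3, O=4, P=5, Q=2, R=1

O's domain is down to {4}, so O = 4. Remove 4 from Q.
That leaves Q = 2. So P, R can't be 2.
P has just one choice, so P = 5. Strike 5 from N.
That leaves N = 3. So R can't be 3.
R's domain is down to {1}, so R = 1.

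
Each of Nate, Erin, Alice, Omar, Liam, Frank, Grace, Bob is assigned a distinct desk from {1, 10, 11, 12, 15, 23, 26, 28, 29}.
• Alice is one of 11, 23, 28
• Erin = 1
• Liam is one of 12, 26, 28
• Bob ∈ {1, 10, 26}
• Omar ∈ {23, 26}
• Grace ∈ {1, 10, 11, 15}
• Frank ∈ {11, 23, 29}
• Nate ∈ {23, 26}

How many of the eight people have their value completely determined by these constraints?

Erin's domain is down to {1}, so Erin = 1. So Grace, Bob can't be 1.
Nate and Omar between them cover only {23, 26} — a naked pair. Remove those values from Alice, Liam, Frank, Bob.
Bob must be 10 (only option left). Strike 10 from Grace.
Determined: Erin=1, Bob=10. The other people each still have more than one consistent value. That makes 2.

2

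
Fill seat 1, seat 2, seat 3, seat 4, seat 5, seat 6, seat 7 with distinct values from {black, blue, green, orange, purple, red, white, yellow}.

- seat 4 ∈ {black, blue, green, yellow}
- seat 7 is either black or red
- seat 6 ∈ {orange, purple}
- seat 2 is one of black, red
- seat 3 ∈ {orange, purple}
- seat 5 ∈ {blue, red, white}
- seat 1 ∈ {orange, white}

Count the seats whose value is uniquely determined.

The 2 variables seat 2 and seat 7 are confined to {black, red}, which locks those values in; drop them from seat 4, seat 5.
seat 3 and seat 6 between them cover only {orange, purple} — a naked pair. Remove those values from seat 1.
seat 1 has just one choice, so seat 1 = white. So seat 5 can't be white.
seat 5 must be blue (only option left). Strike blue from seat 4.
Determined: seat 1=white, seat 5=blue. The other seats each still have more than one consistent value. That makes 2.

2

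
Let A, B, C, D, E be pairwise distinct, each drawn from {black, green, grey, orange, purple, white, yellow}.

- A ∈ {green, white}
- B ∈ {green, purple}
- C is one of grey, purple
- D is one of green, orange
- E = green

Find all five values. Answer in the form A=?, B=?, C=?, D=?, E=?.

A=white, B=purple, C=grey, D=orange, E=green

E's domain is down to {green}, so E = green. Eliminate green elsewhere: A, B, D.
That leaves A = white.
B has just one choice, so B = purple. So C can't be purple.
C must be grey (only option left).
D has just one choice, so D = orange.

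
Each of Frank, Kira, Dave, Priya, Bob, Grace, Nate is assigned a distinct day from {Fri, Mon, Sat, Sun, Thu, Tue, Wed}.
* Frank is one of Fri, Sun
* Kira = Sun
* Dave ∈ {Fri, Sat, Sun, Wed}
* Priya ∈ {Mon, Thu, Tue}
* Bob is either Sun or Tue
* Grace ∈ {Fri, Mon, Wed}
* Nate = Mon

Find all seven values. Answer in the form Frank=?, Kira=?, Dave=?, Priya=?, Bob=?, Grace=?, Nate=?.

Frank=Fri, Kira=Sun, Dave=Sat, Priya=Thu, Bob=Tue, Grace=Wed, Nate=Mon

Kira must be Sun (only option left). Strike Sun from Frank, Dave, Bob.
Bob has just one choice, so Bob = Tue. Remove Tue from Priya.
That leaves Nate = Mon. Remove Mon from Priya, Grace.
That leaves Frank = Fri. Eliminate Fri elsewhere: Dave, Grace.
Priya's domain is down to {Thu}, so Priya = Thu.
Grace's domain is down to {Wed}, so Grace = Wed. Strike Wed from Dave.
Dave must be Sat (only option left).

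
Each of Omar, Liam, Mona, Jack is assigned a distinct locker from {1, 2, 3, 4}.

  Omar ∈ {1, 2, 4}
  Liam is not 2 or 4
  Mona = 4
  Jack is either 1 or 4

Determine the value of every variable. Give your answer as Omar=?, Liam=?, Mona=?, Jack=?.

Omar=2, Liam=3, Mona=4, Jack=1

Mona has just one choice, so Mona = 4. Strike 4 from Omar, Jack.
Jack's domain is down to {1}, so Jack = 1. So Omar, Liam can't be 1.
Omar must be 2 (only option left).
Liam must be 3 (only option left).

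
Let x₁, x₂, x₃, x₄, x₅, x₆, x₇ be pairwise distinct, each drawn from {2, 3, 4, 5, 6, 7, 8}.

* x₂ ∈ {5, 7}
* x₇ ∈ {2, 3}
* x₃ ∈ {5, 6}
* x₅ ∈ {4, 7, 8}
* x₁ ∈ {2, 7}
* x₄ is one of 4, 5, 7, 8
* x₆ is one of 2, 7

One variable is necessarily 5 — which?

x₂

Among the 7 variables, 3 fits only x₇ (and all 7 values in {2, 3, 4, 5, 6, 7, 8} must be used), so x₇ = 3.
Among the 6 still-open variables, 6 fits only x₃ (and all 6 values in {2, 4, 5, 6, 7, 8} must be used), so x₃ = 6.
The 2 variables x₁ and x₆ are confined to {2, 7}, which locks those values in; drop them from x₂, x₄, x₅.
So 5 goes to x₂.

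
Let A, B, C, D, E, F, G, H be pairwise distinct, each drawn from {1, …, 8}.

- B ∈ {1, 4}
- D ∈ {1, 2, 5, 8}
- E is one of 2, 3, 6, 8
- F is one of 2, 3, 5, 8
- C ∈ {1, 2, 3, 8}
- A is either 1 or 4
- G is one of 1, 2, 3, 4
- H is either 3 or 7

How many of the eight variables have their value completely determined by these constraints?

The 8 variables together cover exactly {1, 2, 3, 4, 5, 6, 7, 8} — 8 values for 8 variables — and 6 appears only in E's list, so E = 6.
The 7 still-open variables together cover exactly {1, 2, 3, 4, 5, 7, 8} — 7 values for 7 variables — and 7 appears only in H's list, so H = 7.
The 2 variables A and B are confined to {1, 4}, which locks those values in; drop them from C, D, G.
Determined: E=6, H=7. The other variables each still have more than one consistent value. That makes 2.

2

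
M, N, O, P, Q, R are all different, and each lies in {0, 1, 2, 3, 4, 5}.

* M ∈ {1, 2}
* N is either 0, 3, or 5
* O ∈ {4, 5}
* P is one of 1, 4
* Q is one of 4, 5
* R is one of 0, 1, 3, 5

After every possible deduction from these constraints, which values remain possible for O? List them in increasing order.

The 6 variables together cover exactly {0, 1, 2, 3, 4, 5} — 6 values for 6 variables — and 2 appears only in M's list, so M = 2.
The 2 variables O and Q are confined to {4, 5}, which locks those values in; drop them from N, P, R.
P's domain is down to {1}, so P = 1. So R can't be 1.
No further eliminations apply; O can still be any of 4, 5.

4, 5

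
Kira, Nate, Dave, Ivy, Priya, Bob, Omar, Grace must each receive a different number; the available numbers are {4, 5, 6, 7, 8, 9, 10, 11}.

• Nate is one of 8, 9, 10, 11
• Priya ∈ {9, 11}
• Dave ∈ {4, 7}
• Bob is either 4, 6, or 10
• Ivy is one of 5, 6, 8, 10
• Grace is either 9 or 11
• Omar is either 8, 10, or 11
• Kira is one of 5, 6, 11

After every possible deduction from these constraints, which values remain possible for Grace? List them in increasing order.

9, 11

The 8 variables draw from only 8 values {4, 5, 6, 7, 8, 9, 10, 11}, so each is used; only Dave can be 7, hence Dave = 7.
Among the 7 still-open variables, 4 fits only Bob (and all 7 values in {4, 5, 6, 8, 9, 10, 11} must be used), so Bob = 4.
The 2 variables Priya and Grace are confined to {9, 11}, which locks those values in; drop them from Kira, Nate, Omar.
Nate and Omar share exactly the 2 values {8, 10}; by pigeonhole those values go to them, so strike 8, 10 from Ivy.
No further eliminations apply; Grace can still be any of 9, 11.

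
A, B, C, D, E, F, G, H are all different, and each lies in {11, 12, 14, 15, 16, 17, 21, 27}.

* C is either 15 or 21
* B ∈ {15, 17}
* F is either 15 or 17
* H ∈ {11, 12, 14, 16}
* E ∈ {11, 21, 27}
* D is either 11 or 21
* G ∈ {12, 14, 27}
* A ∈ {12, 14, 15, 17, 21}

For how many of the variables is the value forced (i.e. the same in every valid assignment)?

4

The 8 variables draw from only 8 values {11, 12, 14, 15, 16, 17, 21, 27}, so each is used; only H can be 16, hence H = 16.
B and F share exactly the 2 values {15, 17}; by pigeonhole those values go to them, so strike 15, 17 from A, C.
C has just one choice, so C = 21. Strike 21 from A, D, E.
D has just one choice, so D = 11. Eliminate 11 elsewhere: E.
E's domain is down to {27}, so E = 27. So G can't be 27.
Determined: C=21, D=11, E=27, H=16. The other variables each still have more than one consistent value. That makes 4.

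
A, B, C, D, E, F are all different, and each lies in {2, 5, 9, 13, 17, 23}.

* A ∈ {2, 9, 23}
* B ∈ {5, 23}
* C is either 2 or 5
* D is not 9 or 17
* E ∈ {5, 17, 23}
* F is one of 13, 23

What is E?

The 6 variables together cover exactly {2, 5, 9, 13, 17, 23} — 6 values for 6 variables — and 9 appears only in A's list, so A = 9.
Among the 5 still-open variables, 17 fits only E (and all 5 values in {2, 5, 13, 17, 23} must be used), so E = 17.

17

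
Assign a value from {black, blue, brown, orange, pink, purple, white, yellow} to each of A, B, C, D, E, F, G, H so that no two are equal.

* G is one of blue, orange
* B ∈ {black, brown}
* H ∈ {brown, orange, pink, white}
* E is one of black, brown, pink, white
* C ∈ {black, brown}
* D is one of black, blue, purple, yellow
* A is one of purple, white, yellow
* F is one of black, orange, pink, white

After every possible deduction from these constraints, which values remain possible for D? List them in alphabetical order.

purple, yellow

The 2 variables B and C are confined to {black, brown}, which locks those values in; drop them from D, E, F, H.
E, F, H between them cover only {orange, pink, white} — a naked triple. Remove those values from A, G.
G must be blue (only option left). Eliminate blue elsewhere: D.
No further eliminations apply; D can still be any of purple, yellow.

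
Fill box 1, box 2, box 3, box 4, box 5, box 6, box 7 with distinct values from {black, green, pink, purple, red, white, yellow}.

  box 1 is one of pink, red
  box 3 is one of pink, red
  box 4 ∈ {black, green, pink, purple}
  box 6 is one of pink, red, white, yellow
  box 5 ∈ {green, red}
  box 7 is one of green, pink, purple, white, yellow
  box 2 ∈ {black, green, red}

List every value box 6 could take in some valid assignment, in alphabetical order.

box 1 and box 3 between them cover only {pink, red} — a naked pair. Remove those values from box 2, box 4, box 5, box 6, box 7.
box 5 has just one choice, so box 5 = green. Strike green from box 2, box 4, box 7.
box 2 has just one choice, so box 2 = black. Strike black from box 4.
box 4's domain is down to {purple}, so box 4 = purple. Strike purple from box 7.
No further eliminations apply; box 6 can still be any of white, yellow.

white, yellow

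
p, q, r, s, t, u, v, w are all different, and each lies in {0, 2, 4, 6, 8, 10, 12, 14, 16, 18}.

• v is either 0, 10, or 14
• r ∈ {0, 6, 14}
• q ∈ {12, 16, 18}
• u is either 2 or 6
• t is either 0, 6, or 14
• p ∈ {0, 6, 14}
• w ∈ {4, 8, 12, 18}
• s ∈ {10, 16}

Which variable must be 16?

The 3 variables p, r, t are confined to {0, 6, 14}, which locks those values in; drop them from u, v.
u's domain is down to {2}, so u = 2.
v's domain is down to {10}, so v = 10. Strike 10 from s.
So 16 goes to s.

s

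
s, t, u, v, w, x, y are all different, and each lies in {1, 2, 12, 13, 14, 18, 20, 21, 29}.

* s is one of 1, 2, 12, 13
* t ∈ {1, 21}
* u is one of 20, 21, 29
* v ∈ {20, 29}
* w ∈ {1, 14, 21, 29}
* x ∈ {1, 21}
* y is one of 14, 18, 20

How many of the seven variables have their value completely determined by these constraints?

t and x share exactly the 2 values {1, 21}; by pigeonhole those values go to them, so strike 1, 21 from s, u, w.
The 2 variables u and v are confined to {20, 29}, which locks those values in; drop them from w, y.
w has just one choice, so w = 14. So y can't be 14.
y must be 18 (only option left).
Determined: w=14, y=18. The other variables each still have more than one consistent value. That makes 2.

2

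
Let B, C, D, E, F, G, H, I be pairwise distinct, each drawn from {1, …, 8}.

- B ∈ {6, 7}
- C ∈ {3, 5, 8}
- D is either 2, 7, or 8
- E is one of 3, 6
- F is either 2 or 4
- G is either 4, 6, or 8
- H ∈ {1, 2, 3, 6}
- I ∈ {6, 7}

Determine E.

3

The 8 variables together cover exactly {1, 2, 3, 4, 5, 6, 7, 8} — 8 values for 8 variables — and 1 appears only in H's list, so H = 1.
The 7 still-open variables together cover exactly {2, 3, 4, 5, 6, 7, 8} — 7 values for 7 variables — and 5 appears only in C's list, so C = 5.
Among the 6 still-open variables, 3 fits only E (and all 6 values in {2, 3, 4, 6, 7, 8} must be used), so E = 3.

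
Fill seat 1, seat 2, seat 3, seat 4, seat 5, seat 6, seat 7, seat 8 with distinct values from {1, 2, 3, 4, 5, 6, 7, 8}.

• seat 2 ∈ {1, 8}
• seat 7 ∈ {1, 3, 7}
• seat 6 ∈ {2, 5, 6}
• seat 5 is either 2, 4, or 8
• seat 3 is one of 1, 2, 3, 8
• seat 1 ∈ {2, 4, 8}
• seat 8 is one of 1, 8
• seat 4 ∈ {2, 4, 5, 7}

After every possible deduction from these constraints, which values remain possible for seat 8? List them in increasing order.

1, 8

Among the 8 variables, 6 fits only seat 6 (and all 8 values in {1, 2, 3, 4, 5, 6, 7, 8} must be used), so seat 6 = 6.
Among the 7 still-open variables, 5 fits only seat 4 (and all 7 values in {1, 2, 3, 4, 5, 7, 8} must be used), so seat 4 = 5.
Among the 6 still-open variables, 7 fits only seat 7 (and all 6 values in {1, 2, 3, 4, 7, 8} must be used), so seat 7 = 7.
Among the 5 still-open variables, 3 fits only seat 3 (and all 5 values in {1, 2, 3, 4, 8} must be used), so seat 3 = 3.
seat 2 and seat 8 between them cover only {1, 8} — a naked pair. Remove those values from seat 1, seat 5.
No further eliminations apply; seat 8 can still be any of 1, 8.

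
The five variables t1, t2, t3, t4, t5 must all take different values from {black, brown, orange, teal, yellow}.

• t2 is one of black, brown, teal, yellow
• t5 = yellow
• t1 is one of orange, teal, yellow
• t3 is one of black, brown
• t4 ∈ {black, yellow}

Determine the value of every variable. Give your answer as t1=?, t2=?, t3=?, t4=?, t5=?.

t5 must be yellow (only option left). Remove yellow from t1, t2, t4.
t4 has just one choice, so t4 = black. Strike black from t2, t3.
t3 must be brown (only option left). So t2 can't be brown.
t2's domain is down to {teal}, so t2 = teal. Remove teal from t1.
That leaves t1 = orange.

t1=orange, t2=teal, t3=brown, t4=black, t5=yellow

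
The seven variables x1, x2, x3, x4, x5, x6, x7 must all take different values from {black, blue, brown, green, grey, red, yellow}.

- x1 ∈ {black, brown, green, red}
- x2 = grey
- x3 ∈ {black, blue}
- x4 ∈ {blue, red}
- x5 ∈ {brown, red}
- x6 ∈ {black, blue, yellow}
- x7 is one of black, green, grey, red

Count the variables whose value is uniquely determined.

x2 must be grey (only option left). Remove grey from x7.
The 6 still-open variables draw from only 6 values {black, blue, brown, green, red, yellow}, so each is used; only x6 can be yellow, hence x6 = yellow.
Determined: x2=grey, x6=yellow. The other variables each still have more than one consistent value. That makes 2.

2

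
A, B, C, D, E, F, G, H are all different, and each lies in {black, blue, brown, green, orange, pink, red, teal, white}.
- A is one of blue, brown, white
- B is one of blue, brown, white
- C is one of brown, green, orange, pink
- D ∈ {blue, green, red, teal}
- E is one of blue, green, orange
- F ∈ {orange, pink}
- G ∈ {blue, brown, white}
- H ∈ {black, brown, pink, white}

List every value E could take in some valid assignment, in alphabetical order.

A, B, G between them cover only {blue, brown, white} — a naked triple. Remove those values from C, D, E, H.
C, E, F share exactly the 3 values {green, orange, pink}; by pigeonhole those values go to them, so strike green, orange, pink from D, H.
H's domain is down to {black}, so H = black.
No further eliminations apply; E can still be any of green, orange.

green, orange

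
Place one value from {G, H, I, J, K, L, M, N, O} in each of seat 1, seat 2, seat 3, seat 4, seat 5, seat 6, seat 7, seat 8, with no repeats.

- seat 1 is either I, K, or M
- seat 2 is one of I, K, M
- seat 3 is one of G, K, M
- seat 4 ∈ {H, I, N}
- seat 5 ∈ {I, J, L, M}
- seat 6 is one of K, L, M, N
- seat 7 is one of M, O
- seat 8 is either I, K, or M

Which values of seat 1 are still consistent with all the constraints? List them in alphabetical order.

The 3 variables seat 1, seat 2, seat 8 are confined to {I, K, M}, which locks those values in; drop them from seat 3, seat 4, seat 5, seat 6, seat 7.
seat 3 must be G (only option left).
seat 7 has just one choice, so seat 7 = O.
No further eliminations apply; seat 1 can still be any of I, K, M.

I, K, M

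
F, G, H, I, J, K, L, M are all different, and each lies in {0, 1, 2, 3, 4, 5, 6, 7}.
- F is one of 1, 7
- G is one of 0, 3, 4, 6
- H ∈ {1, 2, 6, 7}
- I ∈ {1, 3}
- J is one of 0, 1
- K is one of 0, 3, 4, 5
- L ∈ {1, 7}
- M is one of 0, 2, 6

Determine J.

0

Among the 8 variables, 5 fits only K (and all 8 values in {0, 1, 2, 3, 4, 5, 6, 7} must be used), so K = 5.
The 7 still-open variables together cover exactly {0, 1, 2, 3, 4, 6, 7} — 7 values for 7 variables — and 4 appears only in G's list, so G = 4.
The 6 still-open variables draw from only 6 values {0, 1, 2, 3, 6, 7}, so each is used; only I can be 3, hence I = 3.
F and L between them cover only {1, 7} — a naked pair. Remove those values from H, J.
So J = 0.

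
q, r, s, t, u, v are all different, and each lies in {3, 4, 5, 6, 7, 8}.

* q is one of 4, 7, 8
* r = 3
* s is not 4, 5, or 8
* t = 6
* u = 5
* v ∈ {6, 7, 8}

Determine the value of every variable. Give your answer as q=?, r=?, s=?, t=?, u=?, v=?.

q=4, r=3, s=7, t=6, u=5, v=8

r must be 3 (only option left). Strike 3 from s.
t must be 6 (only option left). Strike 6 from s, v.
That leaves u = 5.
s must be 7 (only option left). Remove 7 from q, v.
v has just one choice, so v = 8. So q can't be 8.
That leaves q = 4.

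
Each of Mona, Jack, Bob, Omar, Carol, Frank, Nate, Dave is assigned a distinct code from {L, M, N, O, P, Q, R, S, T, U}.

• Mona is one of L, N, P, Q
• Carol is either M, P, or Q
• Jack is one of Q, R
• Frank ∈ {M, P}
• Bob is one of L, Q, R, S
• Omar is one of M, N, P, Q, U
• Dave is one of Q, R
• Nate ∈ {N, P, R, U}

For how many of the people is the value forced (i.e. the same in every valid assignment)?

The 8 variables draw from only 8 values {L, M, N, P, Q, R, S, U}, so each is used; only Bob can be S, hence Bob = S.
The 7 still-open variables draw from only 7 values {L, M, N, P, Q, R, U}, so each is used; only Mona can be L, hence Mona = L.
Jack and Dave share exactly the 2 values {Q, R}; by pigeonhole those values go to them, so strike Q, R from Omar, Carol, Nate.
Carol and Frank between them cover only {M, P} — a naked pair. Remove those values from Omar, Nate.
Determined: Mona=L, Bob=S. The other people each still have more than one consistent value. That makes 2.

2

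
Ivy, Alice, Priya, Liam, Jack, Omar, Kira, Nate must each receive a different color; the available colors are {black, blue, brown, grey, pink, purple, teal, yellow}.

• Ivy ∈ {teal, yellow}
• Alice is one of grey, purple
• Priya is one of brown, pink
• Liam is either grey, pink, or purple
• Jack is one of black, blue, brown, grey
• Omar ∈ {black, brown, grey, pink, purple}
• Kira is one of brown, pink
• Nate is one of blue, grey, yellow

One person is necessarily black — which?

Omar

Among the 8 variables, teal fits only Ivy (and all 8 values in {black, blue, brown, grey, pink, purple, teal, yellow} must be used), so Ivy = teal.
The 7 still-open variables together cover exactly {black, blue, brown, grey, pink, purple, yellow} — 7 values for 7 variables — and yellow appears only in Nate's list, so Nate = yellow.
The 6 still-open variables draw from only 6 values {black, blue, brown, grey, pink, purple}, so each is used; only Jack can be blue, hence Jack = blue.
Among the 5 still-open variables, black fits only Omar (and all 5 values in {black, brown, grey, pink, purple} must be used), so Omar = black.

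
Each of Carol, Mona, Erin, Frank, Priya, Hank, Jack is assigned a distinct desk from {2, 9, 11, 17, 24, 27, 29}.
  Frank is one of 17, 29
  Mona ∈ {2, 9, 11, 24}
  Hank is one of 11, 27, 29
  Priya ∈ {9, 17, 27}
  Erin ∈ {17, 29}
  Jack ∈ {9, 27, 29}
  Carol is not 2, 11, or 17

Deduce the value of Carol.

24

The 7 variables draw from only 7 values {2, 9, 11, 17, 24, 27, 29}, so each is used; only Mona can be 2, hence Mona = 2.
The 6 still-open variables together cover exactly {9, 11, 17, 24, 27, 29} — 6 values for 6 variables — and 11 appears only in Hank's list, so Hank = 11.
The 5 still-open variables draw from only 5 values {9, 17, 24, 27, 29}, so each is used; only Carol can be 24, hence Carol = 24.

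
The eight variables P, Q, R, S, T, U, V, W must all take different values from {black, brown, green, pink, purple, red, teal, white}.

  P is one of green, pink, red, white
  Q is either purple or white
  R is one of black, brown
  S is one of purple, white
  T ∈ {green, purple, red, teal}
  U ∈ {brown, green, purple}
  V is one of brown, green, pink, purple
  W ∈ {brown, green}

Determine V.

Among the 8 variables, black fits only R (and all 8 values in {black, brown, green, pink, purple, red, teal, white} must be used), so R = black.
The 7 still-open variables draw from only 7 values {brown, green, pink, purple, red, teal, white}, so each is used; only T can be teal, hence T = teal.
Among the 6 still-open variables, red fits only P (and all 6 values in {brown, green, pink, purple, red, white} must be used), so P = red.
The 5 still-open variables together cover exactly {brown, green, pink, purple, white} — 5 values for 5 variables — and pink appears only in V's list, so V = pink.

pink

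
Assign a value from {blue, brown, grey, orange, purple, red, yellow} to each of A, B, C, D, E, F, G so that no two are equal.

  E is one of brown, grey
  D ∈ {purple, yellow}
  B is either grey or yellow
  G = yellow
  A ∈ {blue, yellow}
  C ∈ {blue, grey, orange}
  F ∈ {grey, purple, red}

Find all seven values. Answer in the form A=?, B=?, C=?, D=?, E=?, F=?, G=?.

A=blue, B=grey, C=orange, D=purple, E=brown, F=red, G=yellow

G has just one choice, so G = yellow. So A, B, D can't be yellow.
That leaves A = blue. Strike blue from C.
B must be grey (only option left). Eliminate grey elsewhere: C, E, F.
That leaves C = orange.
That leaves D = purple. Eliminate purple elsewhere: F.
E must be brown (only option left).
F's domain is down to {red}, so F = red.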